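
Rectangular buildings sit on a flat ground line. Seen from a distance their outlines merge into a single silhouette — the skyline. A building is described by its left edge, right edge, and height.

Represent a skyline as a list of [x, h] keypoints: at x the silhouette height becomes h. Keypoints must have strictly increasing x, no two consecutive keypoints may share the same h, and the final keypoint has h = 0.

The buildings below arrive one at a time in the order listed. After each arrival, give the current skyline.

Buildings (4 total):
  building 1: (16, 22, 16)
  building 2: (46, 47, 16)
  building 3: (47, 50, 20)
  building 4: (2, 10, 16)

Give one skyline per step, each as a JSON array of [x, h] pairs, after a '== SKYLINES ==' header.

== SKYLINES ==
[[16,16],[22,0]]
[[16,16],[22,0],[46,16],[47,0]]
[[16,16],[22,0],[46,16],[47,20],[50,0]]
[[2,16],[10,0],[16,16],[22,0],[46,16],[47,20],[50,0]]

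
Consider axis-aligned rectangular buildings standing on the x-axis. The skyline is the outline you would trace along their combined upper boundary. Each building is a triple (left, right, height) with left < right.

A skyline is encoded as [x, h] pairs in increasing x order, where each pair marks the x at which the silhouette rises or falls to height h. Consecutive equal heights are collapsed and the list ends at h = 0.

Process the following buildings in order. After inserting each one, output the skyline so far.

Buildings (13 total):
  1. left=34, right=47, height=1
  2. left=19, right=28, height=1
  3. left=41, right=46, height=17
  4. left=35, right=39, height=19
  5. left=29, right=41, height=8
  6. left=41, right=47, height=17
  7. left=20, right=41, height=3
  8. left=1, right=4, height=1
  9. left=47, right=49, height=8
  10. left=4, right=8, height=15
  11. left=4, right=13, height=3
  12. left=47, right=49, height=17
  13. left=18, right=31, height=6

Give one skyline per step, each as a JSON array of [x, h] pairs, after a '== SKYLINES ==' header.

== SKYLINES ==
[[34,1],[47,0]]
[[19,1],[28,0],[34,1],[47,0]]
[[19,1],[28,0],[34,1],[41,17],[46,1],[47,0]]
[[19,1],[28,0],[34,1],[35,19],[39,1],[41,17],[46,1],[47,0]]
[[19,1],[28,0],[29,8],[35,19],[39,8],[41,17],[46,1],[47,0]]
[[19,1],[28,0],[29,8],[35,19],[39,8],[41,17],[47,0]]
[[19,1],[20,3],[29,8],[35,19],[39,8],[41,17],[47,0]]
[[1,1],[4,0],[19,1],[20,3],[29,8],[35,19],[39,8],[41,17],[47,0]]
[[1,1],[4,0],[19,1],[20,3],[29,8],[35,19],[39,8],[41,17],[47,8],[49,0]]
[[1,1],[4,15],[8,0],[19,1],[20,3],[29,8],[35,19],[39,8],[41,17],[47,8],[49,0]]
[[1,1],[4,15],[8,3],[13,0],[19,1],[20,3],[29,8],[35,19],[39,8],[41,17],[47,8],[49,0]]
[[1,1],[4,15],[8,3],[13,0],[19,1],[20,3],[29,8],[35,19],[39,8],[41,17],[49,0]]
[[1,1],[4,15],[8,3],[13,0],[18,6],[29,8],[35,19],[39,8],[41,17],[49,0]]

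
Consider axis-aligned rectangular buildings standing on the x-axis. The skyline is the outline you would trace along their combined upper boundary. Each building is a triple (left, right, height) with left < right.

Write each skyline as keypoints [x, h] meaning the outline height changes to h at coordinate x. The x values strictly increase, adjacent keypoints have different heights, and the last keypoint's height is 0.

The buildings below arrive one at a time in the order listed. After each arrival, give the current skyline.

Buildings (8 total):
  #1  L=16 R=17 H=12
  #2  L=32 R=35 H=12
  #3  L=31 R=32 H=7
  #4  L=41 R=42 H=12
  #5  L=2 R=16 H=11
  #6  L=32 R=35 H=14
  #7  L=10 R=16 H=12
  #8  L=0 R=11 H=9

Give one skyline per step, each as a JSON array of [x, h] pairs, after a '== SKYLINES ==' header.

== SKYLINES ==
[[16,12],[17,0]]
[[16,12],[17,0],[32,12],[35,0]]
[[16,12],[17,0],[31,7],[32,12],[35,0]]
[[16,12],[17,0],[31,7],[32,12],[35,0],[41,12],[42,0]]
[[2,11],[16,12],[17,0],[31,7],[32,12],[35,0],[41,12],[42,0]]
[[2,11],[16,12],[17,0],[31,7],[32,14],[35,0],[41,12],[42,0]]
[[2,11],[10,12],[17,0],[31,7],[32,14],[35,0],[41,12],[42,0]]
[[0,9],[2,11],[10,12],[17,0],[31,7],[32,14],[35,0],[41,12],[42,0]]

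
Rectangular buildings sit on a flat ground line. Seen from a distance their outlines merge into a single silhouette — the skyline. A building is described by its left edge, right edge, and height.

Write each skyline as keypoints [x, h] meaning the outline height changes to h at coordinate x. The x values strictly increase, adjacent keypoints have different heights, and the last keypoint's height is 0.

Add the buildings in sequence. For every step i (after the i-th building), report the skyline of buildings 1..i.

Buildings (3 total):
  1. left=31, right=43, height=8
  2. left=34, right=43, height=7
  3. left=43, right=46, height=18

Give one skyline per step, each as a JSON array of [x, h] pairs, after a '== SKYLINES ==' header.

== SKYLINES ==
[[31,8],[43,0]]
[[31,8],[43,0]]
[[31,8],[43,18],[46,0]]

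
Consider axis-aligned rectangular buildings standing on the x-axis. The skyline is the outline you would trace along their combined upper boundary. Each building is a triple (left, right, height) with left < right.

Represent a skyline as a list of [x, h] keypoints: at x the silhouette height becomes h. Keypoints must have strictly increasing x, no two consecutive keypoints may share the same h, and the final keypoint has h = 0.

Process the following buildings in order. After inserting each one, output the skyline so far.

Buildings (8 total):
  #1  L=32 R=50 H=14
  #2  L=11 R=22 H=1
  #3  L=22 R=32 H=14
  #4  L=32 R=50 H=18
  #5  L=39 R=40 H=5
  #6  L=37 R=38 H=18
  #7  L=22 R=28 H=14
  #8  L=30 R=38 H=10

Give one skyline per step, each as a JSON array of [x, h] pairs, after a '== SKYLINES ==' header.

== SKYLINES ==
[[32,14],[50,0]]
[[11,1],[22,0],[32,14],[50,0]]
[[11,1],[22,14],[50,0]]
[[11,1],[22,14],[32,18],[50,0]]
[[11,1],[22,14],[32,18],[50,0]]
[[11,1],[22,14],[32,18],[50,0]]
[[11,1],[22,14],[32,18],[50,0]]
[[11,1],[22,14],[32,18],[50,0]]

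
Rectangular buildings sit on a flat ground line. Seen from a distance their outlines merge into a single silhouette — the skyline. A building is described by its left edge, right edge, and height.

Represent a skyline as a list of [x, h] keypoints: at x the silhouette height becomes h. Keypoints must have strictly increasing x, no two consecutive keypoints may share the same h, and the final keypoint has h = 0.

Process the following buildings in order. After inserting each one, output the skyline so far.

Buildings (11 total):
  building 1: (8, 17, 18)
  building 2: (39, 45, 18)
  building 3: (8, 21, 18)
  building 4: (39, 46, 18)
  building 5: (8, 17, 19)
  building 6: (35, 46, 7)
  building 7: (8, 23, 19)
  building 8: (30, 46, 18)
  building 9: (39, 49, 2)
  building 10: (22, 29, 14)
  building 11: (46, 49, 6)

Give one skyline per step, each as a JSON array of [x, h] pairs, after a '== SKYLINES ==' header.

== SKYLINES ==
[[8,18],[17,0]]
[[8,18],[17,0],[39,18],[45,0]]
[[8,18],[21,0],[39,18],[45,0]]
[[8,18],[21,0],[39,18],[46,0]]
[[8,19],[17,18],[21,0],[39,18],[46,0]]
[[8,19],[17,18],[21,0],[35,7],[39,18],[46,0]]
[[8,19],[23,0],[35,7],[39,18],[46,0]]
[[8,19],[23,0],[30,18],[46,0]]
[[8,19],[23,0],[30,18],[46,2],[49,0]]
[[8,19],[23,14],[29,0],[30,18],[46,2],[49,0]]
[[8,19],[23,14],[29,0],[30,18],[46,6],[49,0]]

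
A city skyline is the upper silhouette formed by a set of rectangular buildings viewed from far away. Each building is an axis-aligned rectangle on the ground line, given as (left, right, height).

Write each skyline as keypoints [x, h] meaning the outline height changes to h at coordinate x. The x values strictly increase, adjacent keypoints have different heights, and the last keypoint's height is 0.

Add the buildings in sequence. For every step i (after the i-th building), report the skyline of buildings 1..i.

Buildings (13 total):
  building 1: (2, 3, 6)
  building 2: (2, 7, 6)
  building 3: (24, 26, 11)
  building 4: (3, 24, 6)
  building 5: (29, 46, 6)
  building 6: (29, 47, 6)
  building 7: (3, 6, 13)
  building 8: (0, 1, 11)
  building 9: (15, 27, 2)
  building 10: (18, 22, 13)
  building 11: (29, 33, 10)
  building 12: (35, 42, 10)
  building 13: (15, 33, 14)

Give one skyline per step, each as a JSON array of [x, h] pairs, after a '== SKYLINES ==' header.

== SKYLINES ==
[[2,6],[3,0]]
[[2,6],[7,0]]
[[2,6],[7,0],[24,11],[26,0]]
[[2,6],[24,11],[26,0]]
[[2,6],[24,11],[26,0],[29,6],[46,0]]
[[2,6],[24,11],[26,0],[29,6],[47,0]]
[[2,6],[3,13],[6,6],[24,11],[26,0],[29,6],[47,0]]
[[0,11],[1,0],[2,6],[3,13],[6,6],[24,11],[26,0],[29,6],[47,0]]
[[0,11],[1,0],[2,6],[3,13],[6,6],[24,11],[26,2],[27,0],[29,6],[47,0]]
[[0,11],[1,0],[2,6],[3,13],[6,6],[18,13],[22,6],[24,11],[26,2],[27,0],[29,6],[47,0]]
[[0,11],[1,0],[2,6],[3,13],[6,6],[18,13],[22,6],[24,11],[26,2],[27,0],[29,10],[33,6],[47,0]]
[[0,11],[1,0],[2,6],[3,13],[6,6],[18,13],[22,6],[24,11],[26,2],[27,0],[29,10],[33,6],[35,10],[42,6],[47,0]]
[[0,11],[1,0],[2,6],[3,13],[6,6],[15,14],[33,6],[35,10],[42,6],[47,0]]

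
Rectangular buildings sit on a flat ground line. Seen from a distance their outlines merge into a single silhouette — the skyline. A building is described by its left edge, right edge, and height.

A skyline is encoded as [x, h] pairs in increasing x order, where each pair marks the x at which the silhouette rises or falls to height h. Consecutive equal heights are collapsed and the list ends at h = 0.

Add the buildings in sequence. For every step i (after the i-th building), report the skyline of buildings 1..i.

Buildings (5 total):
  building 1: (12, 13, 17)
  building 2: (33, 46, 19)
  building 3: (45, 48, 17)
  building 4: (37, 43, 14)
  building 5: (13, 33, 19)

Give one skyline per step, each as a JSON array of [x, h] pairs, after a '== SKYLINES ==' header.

== SKYLINES ==
[[12,17],[13,0]]
[[12,17],[13,0],[33,19],[46,0]]
[[12,17],[13,0],[33,19],[46,17],[48,0]]
[[12,17],[13,0],[33,19],[46,17],[48,0]]
[[12,17],[13,19],[46,17],[48,0]]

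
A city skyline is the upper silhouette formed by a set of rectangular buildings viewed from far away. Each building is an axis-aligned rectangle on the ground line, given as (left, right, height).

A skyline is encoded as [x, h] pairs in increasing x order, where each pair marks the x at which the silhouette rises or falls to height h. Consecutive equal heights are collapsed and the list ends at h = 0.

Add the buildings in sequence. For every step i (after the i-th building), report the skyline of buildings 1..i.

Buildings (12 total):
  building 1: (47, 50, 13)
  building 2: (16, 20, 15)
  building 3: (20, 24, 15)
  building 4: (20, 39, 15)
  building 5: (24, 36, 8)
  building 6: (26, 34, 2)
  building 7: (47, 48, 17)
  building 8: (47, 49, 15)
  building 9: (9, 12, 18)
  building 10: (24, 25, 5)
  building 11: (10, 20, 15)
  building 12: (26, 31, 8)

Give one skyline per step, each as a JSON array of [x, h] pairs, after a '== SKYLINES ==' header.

== SKYLINES ==
[[47,13],[50,0]]
[[16,15],[20,0],[47,13],[50,0]]
[[16,15],[24,0],[47,13],[50,0]]
[[16,15],[39,0],[47,13],[50,0]]
[[16,15],[39,0],[47,13],[50,0]]
[[16,15],[39,0],[47,13],[50,0]]
[[16,15],[39,0],[47,17],[48,13],[50,0]]
[[16,15],[39,0],[47,17],[48,15],[49,13],[50,0]]
[[9,18],[12,0],[16,15],[39,0],[47,17],[48,15],[49,13],[50,0]]
[[9,18],[12,0],[16,15],[39,0],[47,17],[48,15],[49,13],[50,0]]
[[9,18],[12,15],[39,0],[47,17],[48,15],[49,13],[50,0]]
[[9,18],[12,15],[39,0],[47,17],[48,15],[49,13],[50,0]]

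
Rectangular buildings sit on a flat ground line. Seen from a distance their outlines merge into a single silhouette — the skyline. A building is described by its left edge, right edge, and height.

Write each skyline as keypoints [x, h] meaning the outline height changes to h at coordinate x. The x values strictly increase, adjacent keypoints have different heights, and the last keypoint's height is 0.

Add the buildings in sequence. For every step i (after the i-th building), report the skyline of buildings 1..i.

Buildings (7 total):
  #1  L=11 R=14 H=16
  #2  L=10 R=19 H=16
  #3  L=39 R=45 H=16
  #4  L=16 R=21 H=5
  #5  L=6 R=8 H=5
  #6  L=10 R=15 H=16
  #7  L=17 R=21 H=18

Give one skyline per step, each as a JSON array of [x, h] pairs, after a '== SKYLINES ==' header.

== SKYLINES ==
[[11,16],[14,0]]
[[10,16],[19,0]]
[[10,16],[19,0],[39,16],[45,0]]
[[10,16],[19,5],[21,0],[39,16],[45,0]]
[[6,5],[8,0],[10,16],[19,5],[21,0],[39,16],[45,0]]
[[6,5],[8,0],[10,16],[19,5],[21,0],[39,16],[45,0]]
[[6,5],[8,0],[10,16],[17,18],[21,0],[39,16],[45,0]]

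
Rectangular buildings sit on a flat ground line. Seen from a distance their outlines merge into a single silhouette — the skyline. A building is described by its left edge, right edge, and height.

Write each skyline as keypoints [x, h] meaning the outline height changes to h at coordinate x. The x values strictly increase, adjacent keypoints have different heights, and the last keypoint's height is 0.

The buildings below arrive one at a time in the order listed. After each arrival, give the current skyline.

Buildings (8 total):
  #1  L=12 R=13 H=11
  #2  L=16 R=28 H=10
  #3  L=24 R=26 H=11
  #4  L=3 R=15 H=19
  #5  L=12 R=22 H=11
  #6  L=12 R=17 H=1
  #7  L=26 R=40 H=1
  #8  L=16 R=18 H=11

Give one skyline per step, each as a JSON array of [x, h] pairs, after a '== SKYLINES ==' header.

== SKYLINES ==
[[12,11],[13,0]]
[[12,11],[13,0],[16,10],[28,0]]
[[12,11],[13,0],[16,10],[24,11],[26,10],[28,0]]
[[3,19],[15,0],[16,10],[24,11],[26,10],[28,0]]
[[3,19],[15,11],[22,10],[24,11],[26,10],[28,0]]
[[3,19],[15,11],[22,10],[24,11],[26,10],[28,0]]
[[3,19],[15,11],[22,10],[24,11],[26,10],[28,1],[40,0]]
[[3,19],[15,11],[22,10],[24,11],[26,10],[28,1],[40,0]]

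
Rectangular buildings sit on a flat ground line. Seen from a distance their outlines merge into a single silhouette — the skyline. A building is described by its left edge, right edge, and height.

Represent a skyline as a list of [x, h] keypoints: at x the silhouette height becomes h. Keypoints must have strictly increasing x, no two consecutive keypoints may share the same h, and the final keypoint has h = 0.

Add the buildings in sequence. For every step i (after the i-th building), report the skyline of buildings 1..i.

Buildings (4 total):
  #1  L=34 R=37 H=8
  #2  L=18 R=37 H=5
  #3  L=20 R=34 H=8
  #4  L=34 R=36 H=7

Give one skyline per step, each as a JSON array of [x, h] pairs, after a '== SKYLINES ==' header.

== SKYLINES ==
[[34,8],[37,0]]
[[18,5],[34,8],[37,0]]
[[18,5],[20,8],[37,0]]
[[18,5],[20,8],[37,0]]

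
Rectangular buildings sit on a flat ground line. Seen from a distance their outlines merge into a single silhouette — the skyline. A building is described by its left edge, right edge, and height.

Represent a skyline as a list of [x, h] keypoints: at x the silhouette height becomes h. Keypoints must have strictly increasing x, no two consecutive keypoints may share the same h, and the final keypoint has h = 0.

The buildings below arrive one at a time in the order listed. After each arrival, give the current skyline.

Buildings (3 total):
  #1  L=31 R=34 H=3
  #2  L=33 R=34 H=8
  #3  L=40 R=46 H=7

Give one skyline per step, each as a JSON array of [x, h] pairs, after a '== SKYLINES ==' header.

== SKYLINES ==
[[31,3],[34,0]]
[[31,3],[33,8],[34,0]]
[[31,3],[33,8],[34,0],[40,7],[46,0]]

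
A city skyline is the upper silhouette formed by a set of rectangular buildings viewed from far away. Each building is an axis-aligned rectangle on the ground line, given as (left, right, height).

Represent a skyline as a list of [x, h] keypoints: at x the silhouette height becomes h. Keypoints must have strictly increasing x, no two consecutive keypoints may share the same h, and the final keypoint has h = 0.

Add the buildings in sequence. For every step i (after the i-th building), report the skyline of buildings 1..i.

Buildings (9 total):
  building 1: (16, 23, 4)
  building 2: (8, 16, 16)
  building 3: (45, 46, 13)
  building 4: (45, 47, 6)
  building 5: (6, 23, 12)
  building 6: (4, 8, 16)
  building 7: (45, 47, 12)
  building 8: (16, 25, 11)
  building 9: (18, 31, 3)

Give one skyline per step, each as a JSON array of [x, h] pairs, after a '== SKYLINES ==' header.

== SKYLINES ==
[[16,4],[23,0]]
[[8,16],[16,4],[23,0]]
[[8,16],[16,4],[23,0],[45,13],[46,0]]
[[8,16],[16,4],[23,0],[45,13],[46,6],[47,0]]
[[6,12],[8,16],[16,12],[23,0],[45,13],[46,6],[47,0]]
[[4,16],[16,12],[23,0],[45,13],[46,6],[47,0]]
[[4,16],[16,12],[23,0],[45,13],[46,12],[47,0]]
[[4,16],[16,12],[23,11],[25,0],[45,13],[46,12],[47,0]]
[[4,16],[16,12],[23,11],[25,3],[31,0],[45,13],[46,12],[47,0]]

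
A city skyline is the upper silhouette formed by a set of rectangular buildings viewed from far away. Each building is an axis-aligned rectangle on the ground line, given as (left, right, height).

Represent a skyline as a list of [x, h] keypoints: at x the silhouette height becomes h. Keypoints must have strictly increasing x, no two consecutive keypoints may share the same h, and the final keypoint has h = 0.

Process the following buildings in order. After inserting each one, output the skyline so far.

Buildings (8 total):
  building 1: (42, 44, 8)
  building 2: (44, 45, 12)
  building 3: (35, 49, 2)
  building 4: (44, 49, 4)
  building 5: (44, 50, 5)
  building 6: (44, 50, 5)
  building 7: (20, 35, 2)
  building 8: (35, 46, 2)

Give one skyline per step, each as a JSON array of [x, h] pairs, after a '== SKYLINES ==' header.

== SKYLINES ==
[[42,8],[44,0]]
[[42,8],[44,12],[45,0]]
[[35,2],[42,8],[44,12],[45,2],[49,0]]
[[35,2],[42,8],[44,12],[45,4],[49,0]]
[[35,2],[42,8],[44,12],[45,5],[50,0]]
[[35,2],[42,8],[44,12],[45,5],[50,0]]
[[20,2],[42,8],[44,12],[45,5],[50,0]]
[[20,2],[42,8],[44,12],[45,5],[50,0]]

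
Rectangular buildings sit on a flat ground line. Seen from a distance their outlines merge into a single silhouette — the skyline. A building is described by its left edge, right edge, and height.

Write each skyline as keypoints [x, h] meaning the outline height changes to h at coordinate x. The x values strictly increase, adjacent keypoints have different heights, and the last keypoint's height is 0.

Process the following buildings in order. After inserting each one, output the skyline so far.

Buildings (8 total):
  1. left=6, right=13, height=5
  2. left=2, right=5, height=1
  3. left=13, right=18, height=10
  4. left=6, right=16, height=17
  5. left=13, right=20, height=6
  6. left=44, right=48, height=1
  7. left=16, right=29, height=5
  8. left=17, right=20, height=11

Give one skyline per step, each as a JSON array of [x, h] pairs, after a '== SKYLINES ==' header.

== SKYLINES ==
[[6,5],[13,0]]
[[2,1],[5,0],[6,5],[13,0]]
[[2,1],[5,0],[6,5],[13,10],[18,0]]
[[2,1],[5,0],[6,17],[16,10],[18,0]]
[[2,1],[5,0],[6,17],[16,10],[18,6],[20,0]]
[[2,1],[5,0],[6,17],[16,10],[18,6],[20,0],[44,1],[48,0]]
[[2,1],[5,0],[6,17],[16,10],[18,6],[20,5],[29,0],[44,1],[48,0]]
[[2,1],[5,0],[6,17],[16,10],[17,11],[20,5],[29,0],[44,1],[48,0]]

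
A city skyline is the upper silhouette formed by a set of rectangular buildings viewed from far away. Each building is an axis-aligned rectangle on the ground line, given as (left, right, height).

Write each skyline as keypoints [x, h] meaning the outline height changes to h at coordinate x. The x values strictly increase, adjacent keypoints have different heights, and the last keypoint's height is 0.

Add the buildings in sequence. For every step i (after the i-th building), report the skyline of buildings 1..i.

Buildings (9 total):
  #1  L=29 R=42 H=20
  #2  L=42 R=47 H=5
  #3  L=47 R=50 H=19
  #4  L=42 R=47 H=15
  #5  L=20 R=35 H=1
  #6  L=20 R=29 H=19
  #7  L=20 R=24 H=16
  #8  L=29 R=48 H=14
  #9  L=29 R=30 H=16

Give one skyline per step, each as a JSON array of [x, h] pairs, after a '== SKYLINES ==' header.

== SKYLINES ==
[[29,20],[42,0]]
[[29,20],[42,5],[47,0]]
[[29,20],[42,5],[47,19],[50,0]]
[[29,20],[42,15],[47,19],[50,0]]
[[20,1],[29,20],[42,15],[47,19],[50,0]]
[[20,19],[29,20],[42,15],[47,19],[50,0]]
[[20,19],[29,20],[42,15],[47,19],[50,0]]
[[20,19],[29,20],[42,15],[47,19],[50,0]]
[[20,19],[29,20],[42,15],[47,19],[50,0]]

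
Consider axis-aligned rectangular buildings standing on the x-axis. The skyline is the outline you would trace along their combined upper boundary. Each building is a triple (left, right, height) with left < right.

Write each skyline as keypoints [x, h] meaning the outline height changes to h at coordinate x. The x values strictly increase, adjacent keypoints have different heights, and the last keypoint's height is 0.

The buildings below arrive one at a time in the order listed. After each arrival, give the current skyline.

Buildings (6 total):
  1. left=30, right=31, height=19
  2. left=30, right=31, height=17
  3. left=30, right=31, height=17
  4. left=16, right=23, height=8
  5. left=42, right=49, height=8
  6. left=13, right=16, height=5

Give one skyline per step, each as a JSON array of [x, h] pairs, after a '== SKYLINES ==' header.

== SKYLINES ==
[[30,19],[31,0]]
[[30,19],[31,0]]
[[30,19],[31,0]]
[[16,8],[23,0],[30,19],[31,0]]
[[16,8],[23,0],[30,19],[31,0],[42,8],[49,0]]
[[13,5],[16,8],[23,0],[30,19],[31,0],[42,8],[49,0]]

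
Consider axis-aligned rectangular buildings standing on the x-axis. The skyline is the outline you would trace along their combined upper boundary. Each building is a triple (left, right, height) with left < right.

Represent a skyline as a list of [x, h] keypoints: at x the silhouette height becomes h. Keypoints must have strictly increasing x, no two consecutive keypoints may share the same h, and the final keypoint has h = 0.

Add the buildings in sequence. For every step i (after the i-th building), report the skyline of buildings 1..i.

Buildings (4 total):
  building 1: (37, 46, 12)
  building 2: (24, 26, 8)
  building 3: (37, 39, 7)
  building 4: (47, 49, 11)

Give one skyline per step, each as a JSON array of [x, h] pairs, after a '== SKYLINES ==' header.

== SKYLINES ==
[[37,12],[46,0]]
[[24,8],[26,0],[37,12],[46,0]]
[[24,8],[26,0],[37,12],[46,0]]
[[24,8],[26,0],[37,12],[46,0],[47,11],[49,0]]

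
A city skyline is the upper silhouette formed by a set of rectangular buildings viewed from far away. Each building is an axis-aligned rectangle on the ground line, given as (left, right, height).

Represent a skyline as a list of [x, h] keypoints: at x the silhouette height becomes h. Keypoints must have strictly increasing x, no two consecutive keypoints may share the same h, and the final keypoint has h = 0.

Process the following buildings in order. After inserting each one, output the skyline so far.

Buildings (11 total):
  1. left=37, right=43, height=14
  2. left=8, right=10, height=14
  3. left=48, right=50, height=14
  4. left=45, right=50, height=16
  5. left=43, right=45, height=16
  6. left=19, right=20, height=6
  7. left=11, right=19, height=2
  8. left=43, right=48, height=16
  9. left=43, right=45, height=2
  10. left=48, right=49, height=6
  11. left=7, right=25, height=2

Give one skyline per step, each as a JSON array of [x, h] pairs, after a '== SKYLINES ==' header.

== SKYLINES ==
[[37,14],[43,0]]
[[8,14],[10,0],[37,14],[43,0]]
[[8,14],[10,0],[37,14],[43,0],[48,14],[50,0]]
[[8,14],[10,0],[37,14],[43,0],[45,16],[50,0]]
[[8,14],[10,0],[37,14],[43,16],[50,0]]
[[8,14],[10,0],[19,6],[20,0],[37,14],[43,16],[50,0]]
[[8,14],[10,0],[11,2],[19,6],[20,0],[37,14],[43,16],[50,0]]
[[8,14],[10,0],[11,2],[19,6],[20,0],[37,14],[43,16],[50,0]]
[[8,14],[10,0],[11,2],[19,6],[20,0],[37,14],[43,16],[50,0]]
[[8,14],[10,0],[11,2],[19,6],[20,0],[37,14],[43,16],[50,0]]
[[7,2],[8,14],[10,2],[19,6],[20,2],[25,0],[37,14],[43,16],[50,0]]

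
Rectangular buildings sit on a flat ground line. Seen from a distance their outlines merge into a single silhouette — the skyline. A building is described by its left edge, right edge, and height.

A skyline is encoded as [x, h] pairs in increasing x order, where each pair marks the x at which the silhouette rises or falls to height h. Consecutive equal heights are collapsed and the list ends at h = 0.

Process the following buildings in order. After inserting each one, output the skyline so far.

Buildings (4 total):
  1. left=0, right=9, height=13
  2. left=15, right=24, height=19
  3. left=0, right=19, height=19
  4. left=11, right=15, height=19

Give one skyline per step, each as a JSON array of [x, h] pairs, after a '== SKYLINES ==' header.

== SKYLINES ==
[[0,13],[9,0]]
[[0,13],[9,0],[15,19],[24,0]]
[[0,19],[24,0]]
[[0,19],[24,0]]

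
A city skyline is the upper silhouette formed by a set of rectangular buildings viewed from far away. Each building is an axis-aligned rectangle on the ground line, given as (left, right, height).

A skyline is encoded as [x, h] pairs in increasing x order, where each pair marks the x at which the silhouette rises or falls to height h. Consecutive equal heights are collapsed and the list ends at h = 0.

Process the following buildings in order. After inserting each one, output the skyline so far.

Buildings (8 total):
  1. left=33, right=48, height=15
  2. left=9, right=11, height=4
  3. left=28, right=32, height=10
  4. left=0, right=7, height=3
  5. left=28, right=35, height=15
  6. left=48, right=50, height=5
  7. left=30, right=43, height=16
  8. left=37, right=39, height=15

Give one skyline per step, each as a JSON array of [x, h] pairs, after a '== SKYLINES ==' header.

== SKYLINES ==
[[33,15],[48,0]]
[[9,4],[11,0],[33,15],[48,0]]
[[9,4],[11,0],[28,10],[32,0],[33,15],[48,0]]
[[0,3],[7,0],[9,4],[11,0],[28,10],[32,0],[33,15],[48,0]]
[[0,3],[7,0],[9,4],[11,0],[28,15],[48,0]]
[[0,3],[7,0],[9,4],[11,0],[28,15],[48,5],[50,0]]
[[0,3],[7,0],[9,4],[11,0],[28,15],[30,16],[43,15],[48,5],[50,0]]
[[0,3],[7,0],[9,4],[11,0],[28,15],[30,16],[43,15],[48,5],[50,0]]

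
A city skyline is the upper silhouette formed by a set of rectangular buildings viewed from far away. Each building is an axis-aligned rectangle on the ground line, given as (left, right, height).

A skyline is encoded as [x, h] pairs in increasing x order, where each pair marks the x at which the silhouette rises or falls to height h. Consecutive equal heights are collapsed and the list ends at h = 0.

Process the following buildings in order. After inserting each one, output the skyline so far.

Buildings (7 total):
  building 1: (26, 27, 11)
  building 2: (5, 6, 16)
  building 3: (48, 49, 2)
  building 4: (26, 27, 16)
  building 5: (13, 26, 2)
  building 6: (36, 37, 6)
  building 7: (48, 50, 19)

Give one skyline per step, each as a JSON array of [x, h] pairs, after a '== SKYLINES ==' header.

== SKYLINES ==
[[26,11],[27,0]]
[[5,16],[6,0],[26,11],[27,0]]
[[5,16],[6,0],[26,11],[27,0],[48,2],[49,0]]
[[5,16],[6,0],[26,16],[27,0],[48,2],[49,0]]
[[5,16],[6,0],[13,2],[26,16],[27,0],[48,2],[49,0]]
[[5,16],[6,0],[13,2],[26,16],[27,0],[36,6],[37,0],[48,2],[49,0]]
[[5,16],[6,0],[13,2],[26,16],[27,0],[36,6],[37,0],[48,19],[50,0]]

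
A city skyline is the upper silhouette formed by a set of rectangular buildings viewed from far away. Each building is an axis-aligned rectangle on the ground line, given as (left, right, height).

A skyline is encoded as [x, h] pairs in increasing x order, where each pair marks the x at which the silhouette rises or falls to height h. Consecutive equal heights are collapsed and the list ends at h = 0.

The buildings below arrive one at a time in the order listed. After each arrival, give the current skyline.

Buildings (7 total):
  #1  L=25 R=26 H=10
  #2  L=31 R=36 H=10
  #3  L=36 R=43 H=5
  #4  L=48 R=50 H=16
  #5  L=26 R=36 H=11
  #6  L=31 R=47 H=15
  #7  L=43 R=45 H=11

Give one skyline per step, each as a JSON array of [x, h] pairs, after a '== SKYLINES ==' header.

== SKYLINES ==
[[25,10],[26,0]]
[[25,10],[26,0],[31,10],[36,0]]
[[25,10],[26,0],[31,10],[36,5],[43,0]]
[[25,10],[26,0],[31,10],[36,5],[43,0],[48,16],[50,0]]
[[25,10],[26,11],[36,5],[43,0],[48,16],[50,0]]
[[25,10],[26,11],[31,15],[47,0],[48,16],[50,0]]
[[25,10],[26,11],[31,15],[47,0],[48,16],[50,0]]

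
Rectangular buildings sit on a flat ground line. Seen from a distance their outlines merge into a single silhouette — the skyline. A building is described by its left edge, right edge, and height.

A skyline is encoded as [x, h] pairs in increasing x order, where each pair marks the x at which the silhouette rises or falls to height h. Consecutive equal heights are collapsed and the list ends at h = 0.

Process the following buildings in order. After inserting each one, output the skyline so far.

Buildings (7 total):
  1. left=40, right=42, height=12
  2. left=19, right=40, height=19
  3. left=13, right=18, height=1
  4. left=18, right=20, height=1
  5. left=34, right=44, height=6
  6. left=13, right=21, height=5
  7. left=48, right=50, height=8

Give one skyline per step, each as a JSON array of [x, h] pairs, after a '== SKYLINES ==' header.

== SKYLINES ==
[[40,12],[42,0]]
[[19,19],[40,12],[42,0]]
[[13,1],[18,0],[19,19],[40,12],[42,0]]
[[13,1],[19,19],[40,12],[42,0]]
[[13,1],[19,19],[40,12],[42,6],[44,0]]
[[13,5],[19,19],[40,12],[42,6],[44,0]]
[[13,5],[19,19],[40,12],[42,6],[44,0],[48,8],[50,0]]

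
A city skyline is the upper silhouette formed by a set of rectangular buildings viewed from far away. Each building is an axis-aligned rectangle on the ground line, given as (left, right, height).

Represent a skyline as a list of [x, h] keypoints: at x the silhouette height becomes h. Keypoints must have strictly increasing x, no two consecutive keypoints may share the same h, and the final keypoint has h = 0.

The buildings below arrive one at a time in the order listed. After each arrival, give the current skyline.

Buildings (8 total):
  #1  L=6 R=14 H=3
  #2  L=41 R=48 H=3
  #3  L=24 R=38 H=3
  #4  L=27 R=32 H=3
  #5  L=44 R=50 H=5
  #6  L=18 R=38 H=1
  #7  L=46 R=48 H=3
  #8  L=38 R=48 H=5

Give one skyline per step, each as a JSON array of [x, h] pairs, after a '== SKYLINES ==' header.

== SKYLINES ==
[[6,3],[14,0]]
[[6,3],[14,0],[41,3],[48,0]]
[[6,3],[14,0],[24,3],[38,0],[41,3],[48,0]]
[[6,3],[14,0],[24,3],[38,0],[41,3],[48,0]]
[[6,3],[14,0],[24,3],[38,0],[41,3],[44,5],[50,0]]
[[6,3],[14,0],[18,1],[24,3],[38,0],[41,3],[44,5],[50,0]]
[[6,3],[14,0],[18,1],[24,3],[38,0],[41,3],[44,5],[50,0]]
[[6,3],[14,0],[18,1],[24,3],[38,5],[50,0]]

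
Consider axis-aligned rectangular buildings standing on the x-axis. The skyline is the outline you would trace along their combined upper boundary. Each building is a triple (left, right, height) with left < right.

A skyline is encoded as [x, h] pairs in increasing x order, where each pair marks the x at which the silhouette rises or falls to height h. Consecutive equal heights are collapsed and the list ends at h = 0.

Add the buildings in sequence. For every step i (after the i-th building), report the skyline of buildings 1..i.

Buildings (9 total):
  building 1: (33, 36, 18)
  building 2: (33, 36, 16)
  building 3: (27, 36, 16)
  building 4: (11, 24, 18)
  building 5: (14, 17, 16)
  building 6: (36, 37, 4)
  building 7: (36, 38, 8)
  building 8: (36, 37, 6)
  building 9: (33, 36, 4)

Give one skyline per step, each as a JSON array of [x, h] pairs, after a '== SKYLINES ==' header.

== SKYLINES ==
[[33,18],[36,0]]
[[33,18],[36,0]]
[[27,16],[33,18],[36,0]]
[[11,18],[24,0],[27,16],[33,18],[36,0]]
[[11,18],[24,0],[27,16],[33,18],[36,0]]
[[11,18],[24,0],[27,16],[33,18],[36,4],[37,0]]
[[11,18],[24,0],[27,16],[33,18],[36,8],[38,0]]
[[11,18],[24,0],[27,16],[33,18],[36,8],[38,0]]
[[11,18],[24,0],[27,16],[33,18],[36,8],[38,0]]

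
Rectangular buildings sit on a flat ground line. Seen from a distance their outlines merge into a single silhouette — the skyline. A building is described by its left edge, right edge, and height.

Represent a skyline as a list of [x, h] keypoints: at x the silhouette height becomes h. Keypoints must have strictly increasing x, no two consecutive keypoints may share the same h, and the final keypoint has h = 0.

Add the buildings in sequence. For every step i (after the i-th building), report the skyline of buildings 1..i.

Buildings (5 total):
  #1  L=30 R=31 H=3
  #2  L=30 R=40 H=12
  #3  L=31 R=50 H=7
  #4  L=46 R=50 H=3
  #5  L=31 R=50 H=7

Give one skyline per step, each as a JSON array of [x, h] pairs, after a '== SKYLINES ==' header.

== SKYLINES ==
[[30,3],[31,0]]
[[30,12],[40,0]]
[[30,12],[40,7],[50,0]]
[[30,12],[40,7],[50,0]]
[[30,12],[40,7],[50,0]]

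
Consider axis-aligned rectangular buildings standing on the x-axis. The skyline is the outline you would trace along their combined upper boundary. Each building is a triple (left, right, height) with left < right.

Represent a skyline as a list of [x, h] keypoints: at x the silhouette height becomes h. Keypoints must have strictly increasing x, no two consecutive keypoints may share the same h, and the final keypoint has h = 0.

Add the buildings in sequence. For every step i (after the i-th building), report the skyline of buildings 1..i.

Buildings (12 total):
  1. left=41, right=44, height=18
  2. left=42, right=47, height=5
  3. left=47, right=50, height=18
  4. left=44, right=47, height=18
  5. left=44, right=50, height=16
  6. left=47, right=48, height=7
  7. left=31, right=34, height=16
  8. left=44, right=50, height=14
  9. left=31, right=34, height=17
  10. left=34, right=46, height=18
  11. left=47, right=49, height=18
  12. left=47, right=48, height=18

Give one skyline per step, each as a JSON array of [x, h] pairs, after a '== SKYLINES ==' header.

== SKYLINES ==
[[41,18],[44,0]]
[[41,18],[44,5],[47,0]]
[[41,18],[44,5],[47,18],[50,0]]
[[41,18],[50,0]]
[[41,18],[50,0]]
[[41,18],[50,0]]
[[31,16],[34,0],[41,18],[50,0]]
[[31,16],[34,0],[41,18],[50,0]]
[[31,17],[34,0],[41,18],[50,0]]
[[31,17],[34,18],[50,0]]
[[31,17],[34,18],[50,0]]
[[31,17],[34,18],[50,0]]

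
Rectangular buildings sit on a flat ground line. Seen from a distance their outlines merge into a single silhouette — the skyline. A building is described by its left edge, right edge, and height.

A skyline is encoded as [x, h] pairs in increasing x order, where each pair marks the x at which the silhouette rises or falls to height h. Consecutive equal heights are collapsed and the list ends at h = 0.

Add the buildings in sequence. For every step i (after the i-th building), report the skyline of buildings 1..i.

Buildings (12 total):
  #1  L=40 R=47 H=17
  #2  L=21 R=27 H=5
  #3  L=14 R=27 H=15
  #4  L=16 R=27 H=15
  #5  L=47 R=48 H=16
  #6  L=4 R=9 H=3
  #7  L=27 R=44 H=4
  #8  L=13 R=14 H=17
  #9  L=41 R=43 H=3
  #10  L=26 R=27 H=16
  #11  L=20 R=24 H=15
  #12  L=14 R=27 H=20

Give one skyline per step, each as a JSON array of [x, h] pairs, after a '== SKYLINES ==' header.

== SKYLINES ==
[[40,17],[47,0]]
[[21,5],[27,0],[40,17],[47,0]]
[[14,15],[27,0],[40,17],[47,0]]
[[14,15],[27,0],[40,17],[47,0]]
[[14,15],[27,0],[40,17],[47,16],[48,0]]
[[4,3],[9,0],[14,15],[27,0],[40,17],[47,16],[48,0]]
[[4,3],[9,0],[14,15],[27,4],[40,17],[47,16],[48,0]]
[[4,3],[9,0],[13,17],[14,15],[27,4],[40,17],[47,16],[48,0]]
[[4,3],[9,0],[13,17],[14,15],[27,4],[40,17],[47,16],[48,0]]
[[4,3],[9,0],[13,17],[14,15],[26,16],[27,4],[40,17],[47,16],[48,0]]
[[4,3],[9,0],[13,17],[14,15],[26,16],[27,4],[40,17],[47,16],[48,0]]
[[4,3],[9,0],[13,17],[14,20],[27,4],[40,17],[47,16],[48,0]]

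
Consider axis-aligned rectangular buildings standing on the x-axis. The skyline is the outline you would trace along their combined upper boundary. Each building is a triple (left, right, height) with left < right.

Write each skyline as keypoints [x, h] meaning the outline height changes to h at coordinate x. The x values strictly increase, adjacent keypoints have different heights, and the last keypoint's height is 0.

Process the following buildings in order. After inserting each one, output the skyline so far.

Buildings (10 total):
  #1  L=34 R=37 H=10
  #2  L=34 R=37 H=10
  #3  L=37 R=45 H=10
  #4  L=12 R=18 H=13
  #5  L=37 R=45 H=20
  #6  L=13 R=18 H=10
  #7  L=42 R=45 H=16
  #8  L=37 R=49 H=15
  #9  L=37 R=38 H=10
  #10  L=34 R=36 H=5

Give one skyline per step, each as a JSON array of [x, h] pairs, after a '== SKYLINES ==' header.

== SKYLINES ==
[[34,10],[37,0]]
[[34,10],[37,0]]
[[34,10],[45,0]]
[[12,13],[18,0],[34,10],[45,0]]
[[12,13],[18,0],[34,10],[37,20],[45,0]]
[[12,13],[18,0],[34,10],[37,20],[45,0]]
[[12,13],[18,0],[34,10],[37,20],[45,0]]
[[12,13],[18,0],[34,10],[37,20],[45,15],[49,0]]
[[12,13],[18,0],[34,10],[37,20],[45,15],[49,0]]
[[12,13],[18,0],[34,10],[37,20],[45,15],[49,0]]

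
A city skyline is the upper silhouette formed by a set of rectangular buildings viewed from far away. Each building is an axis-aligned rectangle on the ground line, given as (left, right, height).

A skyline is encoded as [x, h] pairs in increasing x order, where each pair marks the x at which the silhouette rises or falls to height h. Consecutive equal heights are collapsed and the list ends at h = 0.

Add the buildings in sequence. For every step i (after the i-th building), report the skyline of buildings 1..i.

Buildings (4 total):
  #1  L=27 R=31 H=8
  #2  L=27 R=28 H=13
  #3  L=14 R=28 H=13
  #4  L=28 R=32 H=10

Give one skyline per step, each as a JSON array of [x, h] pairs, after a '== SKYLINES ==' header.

== SKYLINES ==
[[27,8],[31,0]]
[[27,13],[28,8],[31,0]]
[[14,13],[28,8],[31,0]]
[[14,13],[28,10],[32,0]]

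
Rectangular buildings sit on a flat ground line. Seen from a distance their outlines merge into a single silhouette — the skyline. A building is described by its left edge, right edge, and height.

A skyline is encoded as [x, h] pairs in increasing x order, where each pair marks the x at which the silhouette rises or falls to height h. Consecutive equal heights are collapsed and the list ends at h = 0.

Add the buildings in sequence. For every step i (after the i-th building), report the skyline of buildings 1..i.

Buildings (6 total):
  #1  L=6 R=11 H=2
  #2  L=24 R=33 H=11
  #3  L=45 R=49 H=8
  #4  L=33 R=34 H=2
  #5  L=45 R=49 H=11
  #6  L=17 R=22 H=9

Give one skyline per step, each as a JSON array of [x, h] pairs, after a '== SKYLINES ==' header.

== SKYLINES ==
[[6,2],[11,0]]
[[6,2],[11,0],[24,11],[33,0]]
[[6,2],[11,0],[24,11],[33,0],[45,8],[49,0]]
[[6,2],[11,0],[24,11],[33,2],[34,0],[45,8],[49,0]]
[[6,2],[11,0],[24,11],[33,2],[34,0],[45,11],[49,0]]
[[6,2],[11,0],[17,9],[22,0],[24,11],[33,2],[34,0],[45,11],[49,0]]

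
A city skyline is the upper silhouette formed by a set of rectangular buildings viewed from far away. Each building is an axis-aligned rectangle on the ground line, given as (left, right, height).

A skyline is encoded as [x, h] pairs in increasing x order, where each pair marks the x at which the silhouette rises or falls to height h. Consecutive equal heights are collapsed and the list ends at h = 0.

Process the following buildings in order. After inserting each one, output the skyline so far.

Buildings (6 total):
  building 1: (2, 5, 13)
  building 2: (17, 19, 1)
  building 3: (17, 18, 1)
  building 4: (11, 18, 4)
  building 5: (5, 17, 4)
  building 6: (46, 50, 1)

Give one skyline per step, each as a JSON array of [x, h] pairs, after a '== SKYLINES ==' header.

== SKYLINES ==
[[2,13],[5,0]]
[[2,13],[5,0],[17,1],[19,0]]
[[2,13],[5,0],[17,1],[19,0]]
[[2,13],[5,0],[11,4],[18,1],[19,0]]
[[2,13],[5,4],[18,1],[19,0]]
[[2,13],[5,4],[18,1],[19,0],[46,1],[50,0]]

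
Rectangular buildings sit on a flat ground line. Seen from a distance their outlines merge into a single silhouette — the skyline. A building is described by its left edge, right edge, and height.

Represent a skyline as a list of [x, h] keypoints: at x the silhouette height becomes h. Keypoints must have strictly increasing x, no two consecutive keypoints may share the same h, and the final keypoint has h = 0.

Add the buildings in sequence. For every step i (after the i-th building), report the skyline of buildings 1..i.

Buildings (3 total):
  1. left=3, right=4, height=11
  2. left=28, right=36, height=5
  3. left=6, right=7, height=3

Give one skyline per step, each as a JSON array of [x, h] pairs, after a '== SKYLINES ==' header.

== SKYLINES ==
[[3,11],[4,0]]
[[3,11],[4,0],[28,5],[36,0]]
[[3,11],[4,0],[6,3],[7,0],[28,5],[36,0]]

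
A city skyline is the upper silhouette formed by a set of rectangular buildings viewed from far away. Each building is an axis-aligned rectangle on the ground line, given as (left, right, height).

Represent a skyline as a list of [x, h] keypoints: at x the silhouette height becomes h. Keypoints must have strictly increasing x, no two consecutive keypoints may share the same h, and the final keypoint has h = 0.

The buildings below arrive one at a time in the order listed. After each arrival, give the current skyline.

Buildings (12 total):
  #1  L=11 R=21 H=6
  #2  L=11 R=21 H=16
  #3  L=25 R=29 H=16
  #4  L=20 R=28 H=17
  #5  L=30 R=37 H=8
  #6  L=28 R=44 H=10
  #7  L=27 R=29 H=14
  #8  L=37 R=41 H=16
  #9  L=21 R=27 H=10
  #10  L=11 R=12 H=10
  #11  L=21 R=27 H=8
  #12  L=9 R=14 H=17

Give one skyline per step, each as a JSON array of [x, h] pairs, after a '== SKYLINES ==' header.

== SKYLINES ==
[[11,6],[21,0]]
[[11,16],[21,0]]
[[11,16],[21,0],[25,16],[29,0]]
[[11,16],[20,17],[28,16],[29,0]]
[[11,16],[20,17],[28,16],[29,0],[30,8],[37,0]]
[[11,16],[20,17],[28,16],[29,10],[44,0]]
[[11,16],[20,17],[28,16],[29,10],[44,0]]
[[11,16],[20,17],[28,16],[29,10],[37,16],[41,10],[44,0]]
[[11,16],[20,17],[28,16],[29,10],[37,16],[41,10],[44,0]]
[[11,16],[20,17],[28,16],[29,10],[37,16],[41,10],[44,0]]
[[11,16],[20,17],[28,16],[29,10],[37,16],[41,10],[44,0]]
[[9,17],[14,16],[20,17],[28,16],[29,10],[37,16],[41,10],[44,0]]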